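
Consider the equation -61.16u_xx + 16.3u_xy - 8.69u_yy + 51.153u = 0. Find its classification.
Elliptic. (A = -61.16, B = 16.3, C = -8.69 gives B² - 4AC = -1860.2316.)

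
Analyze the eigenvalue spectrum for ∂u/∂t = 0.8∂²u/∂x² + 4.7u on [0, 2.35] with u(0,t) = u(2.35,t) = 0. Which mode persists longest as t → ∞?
Eigenvalues: λₙ = 0.8n²π²/2.35² - 4.7.
First three modes:
  n=1: λ₁ = 0.8π²/2.35² - 4.7 ≈ -3.27
  n=2: λ₂ = 3.2π²/2.35² - 4.7 ≈ 1.019
  n=3: λ₃ = 7.2π²/2.35² - 4.7 ≈ 8.168
Since 0.8π²/2.35² ≈ 1.43 < 4.7, λ₁ < 0.
The n=1 mode grows fastest (−λₙ is largest for n=1) → dominates.
Asymptotic: u ~ c₁ sin(πx/2.35) e^{3.27t} (exponential growth at rate −λ₁ ≈ 3.27).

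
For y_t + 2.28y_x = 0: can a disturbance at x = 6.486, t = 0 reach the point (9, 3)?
No. Only data at x = 2.16 affects (9, 3). Advection has one-way propagation along characteristics.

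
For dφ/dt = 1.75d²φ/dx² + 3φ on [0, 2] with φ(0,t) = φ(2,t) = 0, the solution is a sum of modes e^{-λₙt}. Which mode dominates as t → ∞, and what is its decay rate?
Eigenvalues: λₙ = 1.75n²π²/2² - 3.
First three modes:
  n=1: λ₁ = 1.75π²/2² - 3 ≈ 1.318
  n=2: λ₂ = 7π²/2² - 3 ≈ 14.272
  n=3: λ₃ = 15.75π²/2² - 3 ≈ 35.862
Since 1.75π²/2² ≈ 4.318 > 3, all λₙ > 0.
The n=1 mode decays slowest → dominates as t → ∞.
Asymptotic: φ ~ c₁ sin(πx/2) e^{-λ₁t} with decay rate λ₁ ≈ 1.318.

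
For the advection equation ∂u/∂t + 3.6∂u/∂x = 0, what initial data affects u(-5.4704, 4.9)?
A single point: x = -23.1104. The characteristic through (-5.4704, 4.9) is x - 3.6t = const, so x = -5.4704 - 3.6·4.9 = -23.1104.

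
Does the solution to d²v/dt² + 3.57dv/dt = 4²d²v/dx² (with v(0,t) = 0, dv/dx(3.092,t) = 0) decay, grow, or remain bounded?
v → 0. Damping (γ=3.57) dissipates energy; oscillations decay exponentially.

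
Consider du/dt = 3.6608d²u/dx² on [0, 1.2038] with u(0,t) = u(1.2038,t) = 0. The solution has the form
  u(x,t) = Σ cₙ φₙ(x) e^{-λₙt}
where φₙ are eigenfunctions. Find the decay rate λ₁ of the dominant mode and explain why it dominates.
Eigenvalues: λₙ = 3.6608n²π²/1.2038².
First three modes:
  n=1: λ₁ = 3.6608π²/1.2038² ≈ 24.933
  n=2: λ₂ = 14.6432π²/1.2038² ≈ 99.73 (4× faster decay)
  n=3: λ₃ = 32.9472π²/1.2038² ≈ 224.393 (9× faster decay)
As t → ∞, higher modes decay exponentially faster. The n=1 mode dominates: u ~ c₁ sin(πx/1.2038) e^{-λ₁t}.
Decay rate: λ₁ = 3.6608π²/1.2038² ≈ 24.933.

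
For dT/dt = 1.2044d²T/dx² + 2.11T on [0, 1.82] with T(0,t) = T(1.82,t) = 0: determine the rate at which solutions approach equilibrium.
Eigenvalues: λₙ = 1.2044n²π²/1.82² - 2.11.
First three modes:
  n=1: λ₁ = 1.2044π²/1.82² - 2.11 ≈ 1.479
  n=2: λ₂ = 4.8176π²/1.82² - 2.11 ≈ 12.244
  n=3: λ₃ = 10.8396π²/1.82² - 2.11 ≈ 30.188
Since 1.2044π²/1.82² ≈ 3.589 > 2.11, all λₙ > 0.
The n=1 mode decays slowest → dominates as t → ∞.
Asymptotic: T ~ c₁ sin(πx/1.82) e^{-λ₁t} with decay rate λ₁ ≈ 1.479.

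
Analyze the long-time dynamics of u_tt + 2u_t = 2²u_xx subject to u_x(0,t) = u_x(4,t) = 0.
Long-time behavior: u → constant (steady state). Damping (γ=2) dissipates the nonconstant modes; with Neumann BCs the spatial average obeys M''+γM'=0 and tends to a finite limit.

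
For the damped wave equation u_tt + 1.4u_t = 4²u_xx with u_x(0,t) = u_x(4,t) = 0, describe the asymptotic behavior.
u → constant (steady state). Damping (γ=1.4) dissipates the nonconstant modes; with Neumann BCs the spatial average obeys M''+γM'=0 and tends to a finite limit.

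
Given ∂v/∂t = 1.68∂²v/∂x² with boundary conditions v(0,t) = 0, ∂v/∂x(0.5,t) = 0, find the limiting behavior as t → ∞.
v → 0. Heat escapes through the Dirichlet boundary.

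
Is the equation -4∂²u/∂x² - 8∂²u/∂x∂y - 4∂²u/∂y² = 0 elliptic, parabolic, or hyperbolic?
Computing B² - 4AC with A = -4, B = -8, C = -4: discriminant = 0 (zero). Answer: parabolic.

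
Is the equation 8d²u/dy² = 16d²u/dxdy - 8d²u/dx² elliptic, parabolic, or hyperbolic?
Rewriting in standard form: 8d²u/dx² - 16d²u/dxdy + 8d²u/dy² = 0. Computing B² - 4AC with A = 8, B = -16, C = 8: discriminant = 0 (zero). Answer: parabolic.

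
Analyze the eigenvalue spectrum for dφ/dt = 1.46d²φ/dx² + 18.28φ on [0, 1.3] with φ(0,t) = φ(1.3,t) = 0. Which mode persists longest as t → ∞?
Eigenvalues: λₙ = 1.46n²π²/1.3² - 18.28.
First three modes:
  n=1: λ₁ = 1.46π²/1.3² - 18.28 ≈ -9.754
  n=2: λ₂ = 5.84π²/1.3² - 18.28 ≈ 15.826
  n=3: λ₃ = 13.14π²/1.3² - 18.28 ≈ 58.458
Since 1.46π²/1.3² ≈ 8.526 < 18.28, λ₁ < 0.
The n=1 mode grows fastest (−λₙ is largest for n=1) → dominates.
Asymptotic: φ ~ c₁ sin(πx/1.3) e^{9.754t} (exponential growth at rate −λ₁ ≈ 9.754).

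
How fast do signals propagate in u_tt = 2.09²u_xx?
Speed = 2.09. Information travels along characteristics x = x₀ ± 2.09t.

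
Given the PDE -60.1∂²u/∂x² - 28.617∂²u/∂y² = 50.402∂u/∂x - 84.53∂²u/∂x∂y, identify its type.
Rewriting in standard form: -60.1∂²u/∂x² + 84.53∂²u/∂x∂y - 28.617∂²u/∂y² - 50.402∂u/∂x = 0. The second-order coefficients are A = -60.1, B = 84.53, C = -28.617. Since B² - 4AC = 265.7941 > 0, this is a hyperbolic PDE.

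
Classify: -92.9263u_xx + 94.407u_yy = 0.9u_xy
Rewriting in standard form: -92.9263u_xx - 0.9u_xy + 94.407u_yy = 0. Hyperbolic (discriminant = 35092.3828164).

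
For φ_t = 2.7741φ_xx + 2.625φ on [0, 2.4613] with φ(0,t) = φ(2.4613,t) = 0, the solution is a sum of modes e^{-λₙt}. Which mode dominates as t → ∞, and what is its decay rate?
Eigenvalues: λₙ = 2.7741n²π²/2.4613² - 2.625.
First three modes:
  n=1: λ₁ = 2.7741π²/2.4613² - 2.625 ≈ 1.895
  n=2: λ₂ = 11.0964π²/2.4613² - 2.625 ≈ 15.453
  n=3: λ₃ = 24.9669π²/2.4613² - 2.625 ≈ 38.051
Since 2.7741π²/2.4613² ≈ 4.52 > 2.625, all λₙ > 0.
The n=1 mode decays slowest → dominates as t → ∞.
Asymptotic: φ ~ c₁ sin(πx/2.4613) e^{-λ₁t} with decay rate λ₁ ≈ 1.895.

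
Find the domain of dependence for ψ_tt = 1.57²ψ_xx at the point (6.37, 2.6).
Domain of dependence: [2.288, 10.452]. Signals travel at speed 1.57, so data within |x - 6.37| ≤ 1.57·2.6 = 4.082 can reach the point.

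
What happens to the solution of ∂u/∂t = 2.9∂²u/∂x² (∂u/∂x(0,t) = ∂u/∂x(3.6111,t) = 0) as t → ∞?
u → constant (steady state). Heat is conserved (no flux at boundaries); solution approaches the spatial average.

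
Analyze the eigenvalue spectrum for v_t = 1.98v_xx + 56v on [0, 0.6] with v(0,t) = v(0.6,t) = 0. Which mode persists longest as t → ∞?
Eigenvalues: λₙ = 1.98n²π²/0.6² - 56.
First three modes:
  n=1: λ₁ = 1.98π²/0.6² - 56 ≈ -1.717
  n=2: λ₂ = 7.92π²/0.6² - 56 ≈ 161.131
  n=3: λ₃ = 17.82π²/0.6² - 56 ≈ 432.545
Since 1.98π²/0.6² ≈ 54.283 < 56, λ₁ < 0.
The n=1 mode grows fastest (−λₙ is largest for n=1) → dominates.
Asymptotic: v ~ c₁ sin(πx/0.6) e^{1.717t} (exponential growth at rate −λ₁ ≈ 1.717).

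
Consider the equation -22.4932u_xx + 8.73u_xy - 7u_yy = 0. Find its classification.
Elliptic. (A = -22.4932, B = 8.73, C = -7 gives B² - 4AC = -553.5967.)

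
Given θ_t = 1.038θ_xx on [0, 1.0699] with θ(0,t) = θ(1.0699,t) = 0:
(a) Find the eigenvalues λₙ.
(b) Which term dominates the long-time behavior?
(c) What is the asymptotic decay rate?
Eigenvalues: λₙ = 1.038n²π²/1.0699².
First three modes:
  n=1: λ₁ = 1.038π²/1.0699² ≈ 8.95
  n=2: λ₂ = 4.152π²/1.0699² ≈ 35.799 (4× faster decay)
  n=3: λ₃ = 9.342π²/1.0699² ≈ 80.548 (9× faster decay)
As t → ∞, higher modes decay exponentially faster. The n=1 mode dominates: θ ~ c₁ sin(πx/1.0699) e^{-λ₁t}.
Decay rate: λ₁ = 1.038π²/1.0699² ≈ 8.95.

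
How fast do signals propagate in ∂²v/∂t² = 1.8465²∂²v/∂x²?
Speed = 1.8465. Information travels along characteristics x = x₀ ± 1.8465t.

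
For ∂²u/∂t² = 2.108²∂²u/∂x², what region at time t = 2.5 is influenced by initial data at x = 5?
Domain of influence: [-0.27, 10.27]. Data at x = 5 spreads outward at speed 2.108.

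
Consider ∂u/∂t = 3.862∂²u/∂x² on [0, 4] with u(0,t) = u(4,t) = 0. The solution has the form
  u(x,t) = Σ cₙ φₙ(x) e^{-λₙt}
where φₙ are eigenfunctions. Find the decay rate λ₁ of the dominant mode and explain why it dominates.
Eigenvalues: λₙ = 3.862n²π²/4².
First three modes:
  n=1: λ₁ = 3.862π²/4² ≈ 2.382
  n=2: λ₂ = 15.448π²/4² ≈ 9.529 (4× faster decay)
  n=3: λ₃ = 34.758π²/4² ≈ 21.44 (9× faster decay)
As t → ∞, higher modes decay exponentially faster. The n=1 mode dominates: u ~ c₁ sin(πx/4) e^{-λ₁t}.
Decay rate: λ₁ = 3.862π²/4² ≈ 2.382.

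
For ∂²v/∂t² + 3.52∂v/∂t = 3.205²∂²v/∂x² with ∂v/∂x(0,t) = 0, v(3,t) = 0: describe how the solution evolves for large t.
v → 0. Damping (γ=3.52) dissipates energy; oscillations decay exponentially.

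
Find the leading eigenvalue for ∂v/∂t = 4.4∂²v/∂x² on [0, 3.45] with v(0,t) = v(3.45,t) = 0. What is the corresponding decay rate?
Eigenvalues: λₙ = 4.4n²π²/3.45².
First three modes:
  n=1: λ₁ = 4.4π²/3.45² ≈ 3.648
  n=2: λ₂ = 17.6π²/3.45² ≈ 14.594 (4× faster decay)
  n=3: λ₃ = 39.6π²/3.45² ≈ 32.836 (9× faster decay)
As t → ∞, higher modes decay exponentially faster. The n=1 mode dominates: v ~ c₁ sin(πx/3.45) e^{-λ₁t}.
Decay rate: λ₁ = 4.4π²/3.45² ≈ 3.648.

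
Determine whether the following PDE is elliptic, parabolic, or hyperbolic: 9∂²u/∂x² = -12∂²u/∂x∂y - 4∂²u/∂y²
Rewriting in standard form: 9∂²u/∂x² + 12∂²u/∂x∂y + 4∂²u/∂y² = 0. Coefficients: A = 9, B = 12, C = 4. B² - 4AC = 0, which is zero, so the equation is parabolic.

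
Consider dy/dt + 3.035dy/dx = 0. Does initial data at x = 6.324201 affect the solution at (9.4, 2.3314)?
No. Only data at x = 2.324201 affects (9.4, 2.3314). Advection has one-way propagation along characteristics.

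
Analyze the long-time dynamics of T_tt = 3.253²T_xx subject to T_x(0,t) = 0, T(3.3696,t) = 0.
Long-time behavior: T oscillates (no decay). Energy is conserved; the solution oscillates indefinitely as standing waves.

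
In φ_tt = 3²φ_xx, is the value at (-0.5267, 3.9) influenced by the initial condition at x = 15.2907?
No. The domain of dependence is [-12.2267, 11.1733], and 15.2907 is outside this interval.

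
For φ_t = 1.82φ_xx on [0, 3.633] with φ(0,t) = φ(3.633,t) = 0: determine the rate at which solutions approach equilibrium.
Eigenvalues: λₙ = 1.82n²π²/3.633².
First three modes:
  n=1: λ₁ = 1.82π²/3.633² ≈ 1.361
  n=2: λ₂ = 7.28π²/3.633² ≈ 5.444 (4× faster decay)
  n=3: λ₃ = 16.38π²/3.633² ≈ 12.248 (9× faster decay)
As t → ∞, higher modes decay exponentially faster. The n=1 mode dominates: φ ~ c₁ sin(πx/3.633) e^{-λ₁t}.
Decay rate: λ₁ = 1.82π²/3.633² ≈ 1.361.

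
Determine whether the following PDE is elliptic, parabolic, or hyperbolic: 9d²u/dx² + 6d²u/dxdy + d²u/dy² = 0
Coefficients: A = 9, B = 6, C = 1. B² - 4AC = 0, which is zero, so the equation is parabolic.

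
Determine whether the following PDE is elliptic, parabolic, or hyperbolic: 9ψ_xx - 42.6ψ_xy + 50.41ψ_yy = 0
Coefficients: A = 9, B = -42.6, C = 50.41. B² - 4AC = 0, which is zero, so the equation is parabolic.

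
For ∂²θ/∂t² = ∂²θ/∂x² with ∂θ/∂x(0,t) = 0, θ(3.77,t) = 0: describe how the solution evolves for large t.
θ oscillates (no decay). Energy is conserved; the solution oscillates indefinitely as standing waves.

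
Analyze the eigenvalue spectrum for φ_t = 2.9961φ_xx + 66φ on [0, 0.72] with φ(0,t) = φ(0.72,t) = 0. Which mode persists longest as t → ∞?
Eigenvalues: λₙ = 2.9961n²π²/0.72² - 66.
First three modes:
  n=1: λ₁ = 2.9961π²/0.72² - 66 ≈ -8.958
  n=2: λ₂ = 11.9844π²/0.72² - 66 ≈ 162.166
  n=3: λ₃ = 26.9649π²/0.72² - 66 ≈ 447.374
Since 2.9961π²/0.72² ≈ 57.042 < 66, λ₁ < 0.
The n=1 mode grows fastest (−λₙ is largest for n=1) → dominates.
Asymptotic: φ ~ c₁ sin(πx/0.72) e^{8.958t} (exponential growth at rate −λ₁ ≈ 8.958).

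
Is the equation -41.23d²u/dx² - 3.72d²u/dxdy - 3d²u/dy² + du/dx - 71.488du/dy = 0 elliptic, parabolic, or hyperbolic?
Computing B² - 4AC with A = -41.23, B = -3.72, C = -3: discriminant = -480.9216 (negative). Answer: elliptic.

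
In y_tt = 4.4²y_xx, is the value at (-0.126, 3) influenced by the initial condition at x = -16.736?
No. The domain of dependence is [-13.326, 13.074], and -16.736 is outside this interval.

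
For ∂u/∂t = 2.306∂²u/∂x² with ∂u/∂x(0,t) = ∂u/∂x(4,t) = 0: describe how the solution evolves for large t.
u → constant (steady state). Heat is conserved (no flux at boundaries); solution approaches the spatial average.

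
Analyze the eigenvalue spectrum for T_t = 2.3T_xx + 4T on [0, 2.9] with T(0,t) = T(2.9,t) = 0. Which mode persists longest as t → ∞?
Eigenvalues: λₙ = 2.3n²π²/2.9² - 4.
First three modes:
  n=1: λ₁ = 2.3π²/2.9² - 4 ≈ -1.301
  n=2: λ₂ = 9.2π²/2.9² - 4 ≈ 6.797
  n=3: λ₃ = 20.7π²/2.9² - 4 ≈ 20.293
Since 2.3π²/2.9² ≈ 2.699 < 4, λ₁ < 0.
The n=1 mode grows fastest (−λₙ is largest for n=1) → dominates.
Asymptotic: T ~ c₁ sin(πx/2.9) e^{1.301t} (exponential growth at rate −λ₁ ≈ 1.301).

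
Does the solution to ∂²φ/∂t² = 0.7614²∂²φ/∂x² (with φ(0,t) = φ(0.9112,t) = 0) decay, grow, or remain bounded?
φ oscillates (no decay). Energy is conserved; the solution oscillates indefinitely as standing waves.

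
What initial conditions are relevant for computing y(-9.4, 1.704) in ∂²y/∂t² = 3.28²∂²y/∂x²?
Domain of dependence: [-14.98912, -3.81088]. Signals travel at speed 3.28, so data within |x - -9.4| ≤ 3.28·1.704 = 5.58912 can reach the point.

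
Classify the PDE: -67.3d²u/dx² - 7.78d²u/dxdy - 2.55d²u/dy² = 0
A = -67.3, B = -7.78, C = -2.55. Discriminant B² - 4AC = -625.9316. Since -625.9316 < 0, elliptic.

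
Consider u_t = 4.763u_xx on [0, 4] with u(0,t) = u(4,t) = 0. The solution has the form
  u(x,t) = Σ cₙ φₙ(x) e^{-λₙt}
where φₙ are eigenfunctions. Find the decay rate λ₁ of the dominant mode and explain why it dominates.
Eigenvalues: λₙ = 4.763n²π²/4².
First three modes:
  n=1: λ₁ = 4.763π²/4² ≈ 2.938
  n=2: λ₂ = 19.052π²/4² ≈ 11.752 (4× faster decay)
  n=3: λ₃ = 42.867π²/4² ≈ 26.443 (9× faster decay)
As t → ∞, higher modes decay exponentially faster. The n=1 mode dominates: u ~ c₁ sin(πx/4) e^{-λ₁t}.
Decay rate: λ₁ = 4.763π²/4² ≈ 2.938.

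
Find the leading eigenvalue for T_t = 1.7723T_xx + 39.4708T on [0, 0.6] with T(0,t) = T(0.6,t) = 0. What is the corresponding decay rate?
Eigenvalues: λₙ = 1.7723n²π²/0.6² - 39.4708.
First three modes:
  n=1: λ₁ = 1.7723π²/0.6² - 39.4708 ≈ 9.118
  n=2: λ₂ = 7.0892π²/0.6² - 39.4708 ≈ 154.884
  n=3: λ₃ = 15.9507π²/0.6² - 39.4708 ≈ 397.827
Since 1.7723π²/0.6² ≈ 48.589 > 39.4708, all λₙ > 0.
The n=1 mode decays slowest → dominates as t → ∞.
Asymptotic: T ~ c₁ sin(πx/0.6) e^{-λ₁t} with decay rate λ₁ ≈ 9.118.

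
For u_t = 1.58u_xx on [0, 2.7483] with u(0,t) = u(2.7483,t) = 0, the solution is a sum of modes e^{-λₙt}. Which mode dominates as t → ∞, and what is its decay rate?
Eigenvalues: λₙ = 1.58n²π²/2.7483².
First three modes:
  n=1: λ₁ = 1.58π²/2.7483² ≈ 2.065
  n=2: λ₂ = 6.32π²/2.7483² ≈ 8.258 (4× faster decay)
  n=3: λ₃ = 14.22π²/2.7483² ≈ 18.581 (9× faster decay)
As t → ∞, higher modes decay exponentially faster. The n=1 mode dominates: u ~ c₁ sin(πx/2.7483) e^{-λ₁t}.
Decay rate: λ₁ = 1.58π²/2.7483² ≈ 2.065.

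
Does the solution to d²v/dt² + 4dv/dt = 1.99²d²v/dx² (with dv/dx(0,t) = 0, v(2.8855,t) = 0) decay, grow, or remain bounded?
v → 0. Damping (γ=4) dissipates energy; oscillations decay exponentially.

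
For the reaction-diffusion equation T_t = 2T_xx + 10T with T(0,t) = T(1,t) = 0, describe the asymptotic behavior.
T → 0. Diffusion dominates reaction (r=10 < κπ²/L²≈19.74); solution decays.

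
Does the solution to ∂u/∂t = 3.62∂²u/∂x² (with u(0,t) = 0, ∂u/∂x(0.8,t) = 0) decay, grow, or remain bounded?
u → 0. Heat escapes through the Dirichlet boundary.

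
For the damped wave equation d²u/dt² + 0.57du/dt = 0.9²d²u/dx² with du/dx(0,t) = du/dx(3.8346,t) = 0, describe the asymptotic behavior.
u → constant (steady state). Damping (γ=0.57) dissipates the nonconstant modes; with Neumann BCs the spatial average obeys M''+γM'=0 and tends to a finite limit.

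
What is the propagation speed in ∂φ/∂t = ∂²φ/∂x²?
Infinite. The heat equation is parabolic, not hyperbolic, so disturbances propagate instantly.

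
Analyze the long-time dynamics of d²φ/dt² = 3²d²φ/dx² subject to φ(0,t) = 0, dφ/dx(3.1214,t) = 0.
Long-time behavior: φ oscillates (no decay). Energy is conserved; the solution oscillates indefinitely as standing waves.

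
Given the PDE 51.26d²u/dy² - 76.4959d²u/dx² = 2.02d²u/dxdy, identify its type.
Rewriting in standard form: -76.4959d²u/dx² - 2.02d²u/dxdy + 51.26d²u/dy² = 0. The second-order coefficients are A = -76.4959, B = -2.02, C = 51.26. Since B² - 4AC = 15688.799736 > 0, this is a hyperbolic PDE.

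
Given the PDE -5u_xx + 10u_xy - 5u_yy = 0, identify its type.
The second-order coefficients are A = -5, B = 10, C = -5. Since B² - 4AC = 0 = 0, this is a parabolic PDE.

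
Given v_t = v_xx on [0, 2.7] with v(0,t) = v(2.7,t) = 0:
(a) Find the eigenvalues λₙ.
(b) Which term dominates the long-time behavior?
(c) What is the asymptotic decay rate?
Eigenvalues: λₙ = n²π²/2.7².
First three modes:
  n=1: λ₁ = π²/2.7² ≈ 1.354
  n=2: λ₂ = 4π²/2.7² ≈ 5.415 (4× faster decay)
  n=3: λ₃ = 9π²/2.7² ≈ 12.185 (9× faster decay)
As t → ∞, higher modes decay exponentially faster. The n=1 mode dominates: v ~ c₁ sin(πx/2.7) e^{-λ₁t}.
Decay rate: λ₁ = π²/2.7² ≈ 1.354.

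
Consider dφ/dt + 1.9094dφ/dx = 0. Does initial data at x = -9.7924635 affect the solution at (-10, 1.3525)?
No. Only data at x = -12.5824635 affects (-10, 1.3525). Advection has one-way propagation along characteristics.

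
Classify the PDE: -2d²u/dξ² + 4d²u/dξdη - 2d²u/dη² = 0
A = -2, B = 4, C = -2. Discriminant B² - 4AC = 0. Since 0 = 0, parabolic.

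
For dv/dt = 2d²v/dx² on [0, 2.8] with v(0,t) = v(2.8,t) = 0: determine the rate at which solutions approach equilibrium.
Eigenvalues: λₙ = 2n²π²/2.8².
First three modes:
  n=1: λ₁ = 2π²/2.8² ≈ 2.518
  n=2: λ₂ = 8π²/2.8² ≈ 10.071 (4× faster decay)
  n=3: λ₃ = 18π²/2.8² ≈ 22.66 (9× faster decay)
As t → ∞, higher modes decay exponentially faster. The n=1 mode dominates: v ~ c₁ sin(πx/2.8) e^{-λ₁t}.
Decay rate: λ₁ = 2π²/2.8² ≈ 2.518.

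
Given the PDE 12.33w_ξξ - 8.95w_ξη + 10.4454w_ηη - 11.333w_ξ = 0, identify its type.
The second-order coefficients are A = 12.33, B = -8.95, C = 10.4454. Since B² - 4AC = -435.064628 < 0, this is an elliptic PDE.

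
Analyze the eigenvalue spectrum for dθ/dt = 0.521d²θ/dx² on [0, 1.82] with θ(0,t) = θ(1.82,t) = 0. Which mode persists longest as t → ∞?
Eigenvalues: λₙ = 0.521n²π²/1.82².
First three modes:
  n=1: λ₁ = 0.521π²/1.82² ≈ 1.552
  n=2: λ₂ = 2.084π²/1.82² ≈ 6.209 (4× faster decay)
  n=3: λ₃ = 4.689π²/1.82² ≈ 13.971 (9× faster decay)
As t → ∞, higher modes decay exponentially faster. The n=1 mode dominates: θ ~ c₁ sin(πx/1.82) e^{-λ₁t}.
Decay rate: λ₁ = 0.521π²/1.82² ≈ 1.552.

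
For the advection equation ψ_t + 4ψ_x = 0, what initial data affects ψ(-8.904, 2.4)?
A single point: x = -18.504. The characteristic through (-8.904, 2.4) is x - 4t = const, so x = -8.904 - 4·2.4 = -18.504.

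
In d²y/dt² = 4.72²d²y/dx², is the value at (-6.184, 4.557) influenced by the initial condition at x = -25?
Yes. The domain of dependence is [-27.69304, 15.32504], and -25 ∈ [-27.69304, 15.32504].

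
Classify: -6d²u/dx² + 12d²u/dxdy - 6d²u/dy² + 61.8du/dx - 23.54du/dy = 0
Parabolic (discriminant = 0).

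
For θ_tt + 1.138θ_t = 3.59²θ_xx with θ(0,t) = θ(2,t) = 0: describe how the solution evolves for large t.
θ → 0. Damping (γ=1.138) dissipates energy; oscillations decay exponentially.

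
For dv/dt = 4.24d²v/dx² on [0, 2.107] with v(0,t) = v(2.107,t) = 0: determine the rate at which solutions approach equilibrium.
Eigenvalues: λₙ = 4.24n²π²/2.107².
First three modes:
  n=1: λ₁ = 4.24π²/2.107² ≈ 9.426
  n=2: λ₂ = 16.96π²/2.107² ≈ 37.705 (4× faster decay)
  n=3: λ₃ = 38.16π²/2.107² ≈ 84.836 (9× faster decay)
As t → ∞, higher modes decay exponentially faster. The n=1 mode dominates: v ~ c₁ sin(πx/2.107) e^{-λ₁t}.
Decay rate: λ₁ = 4.24π²/2.107² ≈ 9.426.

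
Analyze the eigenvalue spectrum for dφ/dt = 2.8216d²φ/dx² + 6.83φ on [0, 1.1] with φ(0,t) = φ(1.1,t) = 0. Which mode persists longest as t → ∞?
Eigenvalues: λₙ = 2.8216n²π²/1.1² - 6.83.
First three modes:
  n=1: λ₁ = 2.8216π²/1.1² - 6.83 ≈ 16.185
  n=2: λ₂ = 11.2864π²/1.1² - 6.83 ≈ 85.23
  n=3: λ₃ = 25.3944π²/1.1² - 6.83 ≈ 200.304
Since 2.8216π²/1.1² ≈ 23.015 > 6.83, all λₙ > 0.
The n=1 mode decays slowest → dominates as t → ∞.
Asymptotic: φ ~ c₁ sin(πx/1.1) e^{-λ₁t} with decay rate λ₁ ≈ 16.185.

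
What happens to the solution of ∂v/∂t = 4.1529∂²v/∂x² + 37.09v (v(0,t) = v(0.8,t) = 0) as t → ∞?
v → 0. Diffusion dominates reaction (r=37.09 < κπ²/L²≈64.04); solution decays.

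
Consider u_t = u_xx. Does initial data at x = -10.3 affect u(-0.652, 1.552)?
Yes, for any finite x. The heat equation has infinite propagation speed, so all initial data affects all points at any t > 0.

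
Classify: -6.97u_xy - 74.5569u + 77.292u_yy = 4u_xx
Rewriting in standard form: -4u_xx - 6.97u_xy + 77.292u_yy - 74.5569u = 0. Hyperbolic (discriminant = 1285.2529).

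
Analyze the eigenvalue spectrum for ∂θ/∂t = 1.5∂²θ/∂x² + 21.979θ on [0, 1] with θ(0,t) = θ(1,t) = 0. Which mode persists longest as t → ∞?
Eigenvalues: λₙ = 1.5n²π²/1² - 21.979.
First three modes:
  n=1: λ₁ = 1.5π² - 21.979 ≈ -7.175
  n=2: λ₂ = 6π² - 21.979 ≈ 37.239
  n=3: λ₃ = 13.5π² - 21.979 ≈ 111.261
Since 1.5π² ≈ 14.804 < 21.979, λ₁ < 0.
The n=1 mode grows fastest (−λₙ is largest for n=1) → dominates.
Asymptotic: θ ~ c₁ sin(πx/1) e^{7.175t} (exponential growth at rate −λ₁ ≈ 7.175).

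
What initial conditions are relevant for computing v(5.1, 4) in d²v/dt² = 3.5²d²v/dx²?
Domain of dependence: [-8.9, 19.1]. Signals travel at speed 3.5, so data within |x - 5.1| ≤ 3.5·4 = 14 can reach the point.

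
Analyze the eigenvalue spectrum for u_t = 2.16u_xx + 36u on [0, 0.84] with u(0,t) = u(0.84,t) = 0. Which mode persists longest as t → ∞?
Eigenvalues: λₙ = 2.16n²π²/0.84² - 36.
First three modes:
  n=1: λ₁ = 2.16π²/0.84² - 36 ≈ -5.787
  n=2: λ₂ = 8.64π²/0.84² - 36 ≈ 84.852
  n=3: λ₃ = 19.44π²/0.84² - 36 ≈ 235.918
Since 2.16π²/0.84² ≈ 30.213 < 36, λ₁ < 0.
The n=1 mode grows fastest (−λₙ is largest for n=1) → dominates.
Asymptotic: u ~ c₁ sin(πx/0.84) e^{5.787t} (exponential growth at rate −λ₁ ≈ 5.787).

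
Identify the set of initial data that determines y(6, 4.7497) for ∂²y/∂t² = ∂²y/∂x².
Domain of dependence: [1.2503, 10.7497]. Signals travel at speed 1, so data within |x - 6| ≤ 1·4.7497 = 4.7497 can reach the point.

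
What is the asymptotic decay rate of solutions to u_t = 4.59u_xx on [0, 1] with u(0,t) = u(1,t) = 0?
Eigenvalues: λₙ = 4.59n²π².
First three modes:
  n=1: λ₁ = 4.59π² ≈ 45.301
  n=2: λ₂ = 18.36π² ≈ 181.206 (4× faster decay)
  n=3: λ₃ = 41.31π² ≈ 407.713 (9× faster decay)
As t → ∞, higher modes decay exponentially faster. The n=1 mode dominates: u ~ c₁ sin(πx) e^{-λ₁t}.
Decay rate: λ₁ = 4.59π² ≈ 45.301.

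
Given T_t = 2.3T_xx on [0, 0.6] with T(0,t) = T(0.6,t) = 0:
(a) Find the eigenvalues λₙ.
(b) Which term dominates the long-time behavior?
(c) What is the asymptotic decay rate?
Eigenvalues: λₙ = 2.3n²π²/0.6².
First three modes:
  n=1: λ₁ = 2.3π²/0.6² ≈ 63.056
  n=2: λ₂ = 9.2π²/0.6² ≈ 252.223 (4× faster decay)
  n=3: λ₃ = 20.7π²/0.6² ≈ 567.502 (9× faster decay)
As t → ∞, higher modes decay exponentially faster. The n=1 mode dominates: T ~ c₁ sin(πx/0.6) e^{-λ₁t}.
Decay rate: λ₁ = 2.3π²/0.6² ≈ 63.056.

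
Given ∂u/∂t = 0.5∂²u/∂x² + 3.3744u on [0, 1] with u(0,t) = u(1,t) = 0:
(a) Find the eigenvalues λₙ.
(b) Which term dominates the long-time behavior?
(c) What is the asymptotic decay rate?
Eigenvalues: λₙ = 0.5n²π²/1² - 3.3744.
First three modes:
  n=1: λ₁ = 0.5π² - 3.3744 ≈ 1.56
  n=2: λ₂ = 2π² - 3.3744 ≈ 16.365
  n=3: λ₃ = 4.5π² - 3.3744 ≈ 41.039
Since 0.5π² ≈ 4.935 > 3.3744, all λₙ > 0.
The n=1 mode decays slowest → dominates as t → ∞.
Asymptotic: u ~ c₁ sin(πx/1) e^{-λ₁t} with decay rate λ₁ ≈ 1.56.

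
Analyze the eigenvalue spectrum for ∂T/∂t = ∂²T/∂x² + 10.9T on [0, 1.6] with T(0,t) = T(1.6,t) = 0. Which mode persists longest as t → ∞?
Eigenvalues: λₙ = n²π²/1.6² - 10.9.
First three modes:
  n=1: λ₁ = π²/1.6² - 10.9 ≈ -7.045
  n=2: λ₂ = 4π²/1.6² - 10.9 ≈ 4.521
  n=3: λ₃ = 9π²/1.6² - 10.9 ≈ 23.798
Since π²/1.6² ≈ 3.855 < 10.9, λ₁ < 0.
The n=1 mode grows fastest (−λₙ is largest for n=1) → dominates.
Asymptotic: T ~ c₁ sin(πx/1.6) e^{7.045t} (exponential growth at rate −λ₁ ≈ 7.045).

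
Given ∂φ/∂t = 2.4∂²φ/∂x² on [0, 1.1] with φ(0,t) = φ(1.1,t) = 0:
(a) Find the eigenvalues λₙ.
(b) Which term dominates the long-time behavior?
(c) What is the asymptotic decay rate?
Eigenvalues: λₙ = 2.4n²π²/1.1².
First three modes:
  n=1: λ₁ = 2.4π²/1.1² ≈ 19.576
  n=2: λ₂ = 9.6π²/1.1² ≈ 78.304 (4× faster decay)
  n=3: λ₃ = 21.6π²/1.1² ≈ 176.185 (9× faster decay)
As t → ∞, higher modes decay exponentially faster. The n=1 mode dominates: φ ~ c₁ sin(πx/1.1) e^{-λ₁t}.
Decay rate: λ₁ = 2.4π²/1.1² ≈ 19.576.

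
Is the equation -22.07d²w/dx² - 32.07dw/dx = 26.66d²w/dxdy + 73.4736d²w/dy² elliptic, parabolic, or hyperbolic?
Rewriting in standard form: -22.07d²w/dx² - 26.66d²w/dxdy - 73.4736d²w/dy² - 32.07dw/dx = 0. Computing B² - 4AC with A = -22.07, B = -26.66, C = -73.4736: discriminant = -5775.493808 (negative). Answer: elliptic.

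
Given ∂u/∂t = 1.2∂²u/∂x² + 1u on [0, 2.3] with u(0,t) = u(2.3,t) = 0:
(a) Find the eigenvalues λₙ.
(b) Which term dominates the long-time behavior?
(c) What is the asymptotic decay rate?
Eigenvalues: λₙ = 1.2n²π²/2.3² - 1.
First three modes:
  n=1: λ₁ = 1.2π²/2.3² - 1 ≈ 1.239
  n=2: λ₂ = 4.8π²/2.3² - 1 ≈ 7.955
  n=3: λ₃ = 10.8π²/2.3² - 1 ≈ 19.15
Since 1.2π²/2.3² ≈ 2.239 > 1, all λₙ > 0.
The n=1 mode decays slowest → dominates as t → ∞.
Asymptotic: u ~ c₁ sin(πx/2.3) e^{-λ₁t} with decay rate λ₁ ≈ 1.239.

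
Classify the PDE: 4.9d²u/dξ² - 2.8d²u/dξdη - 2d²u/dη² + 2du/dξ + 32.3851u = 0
A = 4.9, B = -2.8, C = -2. Discriminant B² - 4AC = 47.04. Since 47.04 > 0, hyperbolic.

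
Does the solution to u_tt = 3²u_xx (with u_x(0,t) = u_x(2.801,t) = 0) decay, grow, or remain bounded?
u oscillates about a mean that drifts linearly in t (generically unbounded; no decay). There is no damping, so the nonconstant modes persist as standing waves (energy conserved, no decay). But with Neumann conditions at both ends the constant mode has eigenvalue 0: the spatial mean M(t) of u satisfies M'' = 0, so M(t) = M(0) + M'(0)·t. Unless the initial velocity has zero mean (∫u_t(x,0)dx = 0), the solution grows linearly in t (unbounded, though not exponentially); if it does have zero mean, the solution stays bounded and simply oscillates.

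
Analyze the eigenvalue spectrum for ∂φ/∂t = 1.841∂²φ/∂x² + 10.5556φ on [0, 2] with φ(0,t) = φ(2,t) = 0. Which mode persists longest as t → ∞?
Eigenvalues: λₙ = 1.841n²π²/2² - 10.5556.
First three modes:
  n=1: λ₁ = 1.841π²/2² - 10.5556 ≈ -6.013
  n=2: λ₂ = 7.364π²/2² - 10.5556 ≈ 7.614
  n=3: λ₃ = 16.569π²/2² - 10.5556 ≈ 30.327
Since 1.841π²/2² ≈ 4.542 < 10.5556, λ₁ < 0.
The n=1 mode grows fastest (−λₙ is largest for n=1) → dominates.
Asymptotic: φ ~ c₁ sin(πx/2) e^{6.013t} (exponential growth at rate −λ₁ ≈ 6.013).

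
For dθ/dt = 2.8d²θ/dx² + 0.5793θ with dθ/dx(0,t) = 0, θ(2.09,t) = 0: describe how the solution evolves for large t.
θ → 0. Diffusion dominates reaction (r=0.5793 < κπ²/(4L²)≈1.58); solution decays.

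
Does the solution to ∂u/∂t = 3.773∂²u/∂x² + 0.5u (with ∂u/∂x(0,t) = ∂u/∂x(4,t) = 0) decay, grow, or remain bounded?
u grows unboundedly. With Neumann BCs the constant mode has diffusion eigenvalue 0, so any r > 0 makes it grow like e^(0.5t); solution grows exponentially.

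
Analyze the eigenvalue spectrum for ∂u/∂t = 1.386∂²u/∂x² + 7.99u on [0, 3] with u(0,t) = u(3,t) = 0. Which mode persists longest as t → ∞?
Eigenvalues: λₙ = 1.386n²π²/3² - 7.99.
First three modes:
  n=1: λ₁ = 1.386π²/3² - 7.99 ≈ -6.47
  n=2: λ₂ = 5.544π²/3² - 7.99 ≈ -1.91
  n=3: λ₃ = 12.474π²/3² - 7.99 ≈ 5.689
Since 1.386π²/3² ≈ 1.52 < 7.99, λ₁ < 0.
The n=1 mode grows fastest (−λₙ is largest for n=1) → dominates.
Asymptotic: u ~ c₁ sin(πx/3) e^{6.47t} (exponential growth at rate −λ₁ ≈ 6.47).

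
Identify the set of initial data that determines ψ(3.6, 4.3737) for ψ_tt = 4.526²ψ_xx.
Domain of dependence: [-16.1953662, 23.3953662]. Signals travel at speed 4.526, so data within |x - 3.6| ≤ 4.526·4.3737 = 19.7953662 can reach the point.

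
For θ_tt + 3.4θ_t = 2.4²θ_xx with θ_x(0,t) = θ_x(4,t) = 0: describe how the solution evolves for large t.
θ → constant (steady state). Damping (γ=3.4) dissipates the nonconstant modes; with Neumann BCs the spatial average obeys M''+γM'=0 and tends to a finite limit.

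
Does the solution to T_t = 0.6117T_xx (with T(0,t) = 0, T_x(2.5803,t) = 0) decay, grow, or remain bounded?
T → 0. Heat escapes through the Dirichlet boundary.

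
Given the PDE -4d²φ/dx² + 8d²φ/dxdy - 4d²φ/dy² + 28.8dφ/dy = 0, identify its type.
The second-order coefficients are A = -4, B = 8, C = -4. Since B² - 4AC = 0 = 0, this is a parabolic PDE.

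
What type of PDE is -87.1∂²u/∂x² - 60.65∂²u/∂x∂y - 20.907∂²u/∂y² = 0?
With A = -87.1, B = -60.65, C = -20.907, the discriminant is -3605.5763. This is an elliptic PDE.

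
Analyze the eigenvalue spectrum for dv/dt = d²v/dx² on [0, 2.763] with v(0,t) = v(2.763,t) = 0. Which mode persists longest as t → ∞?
Eigenvalues: λₙ = n²π²/2.763².
First three modes:
  n=1: λ₁ = π²/2.763² ≈ 1.293
  n=2: λ₂ = 4π²/2.763² ≈ 5.171 (4× faster decay)
  n=3: λ₃ = 9π²/2.763² ≈ 11.635 (9× faster decay)
As t → ∞, higher modes decay exponentially faster. The n=1 mode dominates: v ~ c₁ sin(πx/2.763) e^{-λ₁t}.
Decay rate: λ₁ = π²/2.763² ≈ 1.293.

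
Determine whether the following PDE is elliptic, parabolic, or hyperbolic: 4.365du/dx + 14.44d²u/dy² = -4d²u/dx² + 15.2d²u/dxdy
Rewriting in standard form: 4d²u/dx² - 15.2d²u/dxdy + 14.44d²u/dy² + 4.365du/dx = 0. Coefficients: A = 4, B = -15.2, C = 14.44. B² - 4AC = 0, which is zero, so the equation is parabolic.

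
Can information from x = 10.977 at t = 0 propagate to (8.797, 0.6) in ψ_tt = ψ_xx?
No. The domain of dependence is [8.197, 9.397], and 10.977 is outside this interval.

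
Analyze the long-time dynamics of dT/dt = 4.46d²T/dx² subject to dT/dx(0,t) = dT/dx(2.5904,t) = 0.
Long-time behavior: T → constant (steady state). Heat is conserved (no flux at boundaries); solution approaches the spatial average.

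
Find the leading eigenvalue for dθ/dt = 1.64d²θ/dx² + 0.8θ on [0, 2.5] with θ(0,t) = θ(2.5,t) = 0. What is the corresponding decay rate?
Eigenvalues: λₙ = 1.64n²π²/2.5² - 0.8.
First three modes:
  n=1: λ₁ = 1.64π²/2.5² - 0.8 ≈ 1.79
  n=2: λ₂ = 6.56π²/2.5² - 0.8 ≈ 9.559
  n=3: λ₃ = 14.76π²/2.5² - 0.8 ≈ 22.508
Since 1.64π²/2.5² ≈ 2.59 > 0.8, all λₙ > 0.
The n=1 mode decays slowest → dominates as t → ∞.
Asymptotic: θ ~ c₁ sin(πx/2.5) e^{-λ₁t} with decay rate λ₁ ≈ 1.79.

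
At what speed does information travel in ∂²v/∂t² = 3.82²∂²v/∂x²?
Speed = 3.82. Information travels along characteristics x = x₀ ± 3.82t.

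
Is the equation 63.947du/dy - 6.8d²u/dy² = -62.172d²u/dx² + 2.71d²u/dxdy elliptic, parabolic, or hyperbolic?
Rewriting in standard form: 62.172d²u/dx² - 2.71d²u/dxdy - 6.8d²u/dy² + 63.947du/dy = 0. Computing B² - 4AC with A = 62.172, B = -2.71, C = -6.8: discriminant = 1698.4225 (positive). Answer: hyperbolic.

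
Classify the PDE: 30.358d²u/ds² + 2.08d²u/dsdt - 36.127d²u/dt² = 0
A = 30.358, B = 2.08, C = -36.127. Discriminant B² - 4AC = 4391.300264. Since 4391.300264 > 0, hyperbolic.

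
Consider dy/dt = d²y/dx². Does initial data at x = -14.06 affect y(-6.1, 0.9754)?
Yes, for any finite x. The heat equation has infinite propagation speed, so all initial data affects all points at any t > 0.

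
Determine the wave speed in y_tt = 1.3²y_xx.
Speed = 1.3. Information travels along characteristics x = x₀ ± 1.3t.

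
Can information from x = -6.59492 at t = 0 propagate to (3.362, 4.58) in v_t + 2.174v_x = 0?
Yes. The characteristic through (3.362, 4.58) passes through x = -6.59492.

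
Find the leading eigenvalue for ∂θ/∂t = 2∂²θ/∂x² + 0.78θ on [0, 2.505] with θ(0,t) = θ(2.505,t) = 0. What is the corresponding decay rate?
Eigenvalues: λₙ = 2n²π²/2.505² - 0.78.
First three modes:
  n=1: λ₁ = 2π²/2.505² - 0.78 ≈ 2.366
  n=2: λ₂ = 8π²/2.505² - 0.78 ≈ 11.803
  n=3: λ₃ = 18π²/2.505² - 0.78 ≈ 27.531
Since 2π²/2.505² ≈ 3.146 > 0.78, all λₙ > 0.
The n=1 mode decays slowest → dominates as t → ∞.
Asymptotic: θ ~ c₁ sin(πx/2.505) e^{-λ₁t} with decay rate λ₁ ≈ 2.366.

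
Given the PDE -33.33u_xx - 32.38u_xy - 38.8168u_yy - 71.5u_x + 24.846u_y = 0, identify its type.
The second-order coefficients are A = -33.33, B = -32.38, C = -38.8168. Since B² - 4AC = -4126.591376 < 0, this is an elliptic PDE.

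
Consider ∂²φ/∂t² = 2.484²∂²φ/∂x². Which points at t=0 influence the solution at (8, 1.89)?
Domain of dependence: [3.30524, 12.69476]. Signals travel at speed 2.484, so data within |x - 8| ≤ 2.484·1.89 = 4.69476 can reach the point.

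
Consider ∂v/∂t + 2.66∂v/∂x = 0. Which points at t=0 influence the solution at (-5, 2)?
A single point: x = -10.32. The characteristic through (-5, 2) is x - 2.66t = const, so x = -5 - 2.66·2 = -10.32.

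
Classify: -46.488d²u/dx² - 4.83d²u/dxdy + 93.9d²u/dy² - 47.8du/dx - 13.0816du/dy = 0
Hyperbolic (discriminant = 17484.2217).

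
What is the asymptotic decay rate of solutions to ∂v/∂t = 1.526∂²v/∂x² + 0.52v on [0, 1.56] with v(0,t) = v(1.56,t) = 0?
Eigenvalues: λₙ = 1.526n²π²/1.56² - 0.52.
First three modes:
  n=1: λ₁ = 1.526π²/1.56² - 0.52 ≈ 5.669
  n=2: λ₂ = 6.104π²/1.56² - 0.52 ≈ 24.235
  n=3: λ₃ = 13.734π²/1.56² - 0.52 ≈ 55.179
Since 1.526π²/1.56² ≈ 6.189 > 0.52, all λₙ > 0.
The n=1 mode decays slowest → dominates as t → ∞.
Asymptotic: v ~ c₁ sin(πx/1.56) e^{-λ₁t} with decay rate λ₁ ≈ 5.669.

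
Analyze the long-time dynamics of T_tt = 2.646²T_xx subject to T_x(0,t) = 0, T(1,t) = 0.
Long-time behavior: T oscillates (no decay). Energy is conserved; the solution oscillates indefinitely as standing waves.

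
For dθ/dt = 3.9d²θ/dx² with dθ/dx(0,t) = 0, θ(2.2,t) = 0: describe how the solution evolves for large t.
θ → 0. Heat escapes through the Dirichlet boundary.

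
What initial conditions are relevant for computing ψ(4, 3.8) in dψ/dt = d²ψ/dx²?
The entire real line. The heat equation has infinite propagation speed: any initial disturbance instantly affects all points (though exponentially small far away).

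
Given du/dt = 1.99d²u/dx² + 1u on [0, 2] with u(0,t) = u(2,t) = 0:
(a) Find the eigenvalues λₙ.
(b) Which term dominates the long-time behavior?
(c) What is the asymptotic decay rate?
Eigenvalues: λₙ = 1.99n²π²/2² - 1.
First three modes:
  n=1: λ₁ = 1.99π²/2² - 1 ≈ 3.91
  n=2: λ₂ = 7.96π²/2² - 1 ≈ 18.641
  n=3: λ₃ = 17.91π²/2² - 1 ≈ 43.191
Since 1.99π²/2² ≈ 4.91 > 1, all λₙ > 0.
The n=1 mode decays slowest → dominates as t → ∞.
Asymptotic: u ~ c₁ sin(πx/2) e^{-λ₁t} with decay rate λ₁ ≈ 3.91.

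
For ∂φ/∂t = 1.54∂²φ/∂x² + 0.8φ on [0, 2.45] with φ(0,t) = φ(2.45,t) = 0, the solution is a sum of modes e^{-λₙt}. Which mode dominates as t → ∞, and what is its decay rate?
Eigenvalues: λₙ = 1.54n²π²/2.45² - 0.8.
First three modes:
  n=1: λ₁ = 1.54π²/2.45² - 0.8 ≈ 1.732
  n=2: λ₂ = 6.16π²/2.45² - 0.8 ≈ 9.329
  n=3: λ₃ = 13.86π²/2.45² - 0.8 ≈ 21.989
Since 1.54π²/2.45² ≈ 2.532 > 0.8, all λₙ > 0.
The n=1 mode decays slowest → dominates as t → ∞.
Asymptotic: φ ~ c₁ sin(πx/2.45) e^{-λ₁t} with decay rate λ₁ ≈ 1.732.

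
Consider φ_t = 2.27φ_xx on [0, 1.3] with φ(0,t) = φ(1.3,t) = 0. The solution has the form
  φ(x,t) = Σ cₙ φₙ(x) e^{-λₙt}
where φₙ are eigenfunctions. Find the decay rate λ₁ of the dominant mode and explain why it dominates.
Eigenvalues: λₙ = 2.27n²π²/1.3².
First three modes:
  n=1: λ₁ = 2.27π²/1.3² ≈ 13.257
  n=2: λ₂ = 9.08π²/1.3² ≈ 53.027 (4× faster decay)
  n=3: λ₃ = 20.43π²/1.3² ≈ 119.311 (9× faster decay)
As t → ∞, higher modes decay exponentially faster. The n=1 mode dominates: φ ~ c₁ sin(πx/1.3) e^{-λ₁t}.
Decay rate: λ₁ = 2.27π²/1.3² ≈ 13.257.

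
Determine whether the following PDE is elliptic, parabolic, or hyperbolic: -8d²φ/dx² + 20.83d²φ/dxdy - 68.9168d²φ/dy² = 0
Coefficients: A = -8, B = 20.83, C = -68.9168. B² - 4AC = -1771.4487, which is negative, so the equation is elliptic.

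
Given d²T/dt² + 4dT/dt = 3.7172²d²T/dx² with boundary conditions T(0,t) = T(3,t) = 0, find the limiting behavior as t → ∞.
T → 0. Damping (γ=4) dissipates energy; oscillations decay exponentially.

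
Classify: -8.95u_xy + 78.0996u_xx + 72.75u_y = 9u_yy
Rewriting in standard form: 78.0996u_xx - 8.95u_xy - 9u_yy + 72.75u_y = 0. Hyperbolic (discriminant = 2891.6881).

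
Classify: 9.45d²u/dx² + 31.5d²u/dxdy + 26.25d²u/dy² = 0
Parabolic (discriminant = 0).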